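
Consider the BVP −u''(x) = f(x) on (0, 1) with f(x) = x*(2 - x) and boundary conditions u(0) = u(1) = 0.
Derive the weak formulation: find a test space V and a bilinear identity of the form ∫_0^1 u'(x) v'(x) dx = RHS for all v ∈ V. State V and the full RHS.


V = H^1_0(0, 1) (so v(0) = v(1) = 0); weak form: ∫_0^1 u'v' dx = ∫_0^1 (x*(2 - x)) v dx for all v ∈ V.

Multiply both sides by a test function v and integrate from 0 to 1:
  ∫_0^1 −u''(x) v(x) dx = ∫_0^1 f(x) v(x) dx.
Integrate the LHS by parts once:
  ∫_0^1 −u'' v dx = −[u'(x) v(x)]_0^1 + ∫_0^1 u'(x) v'(x) dx.
Thus ∫_0^1 u'(x) v'(x) dx = ∫_0^1 f(x) v(x) dx + [u'(x) v(x)]_0^1.
Choose V so that boundary terms are either known or forced to vanish.
u is Dirichlet: u(0) = u(1) = 0. Let V = H^1_0(0, 1); then v(0) = v(1) = 0, and [u' v]_0^1 = 0.
Weak formulation: find u (satisfying any essential BC) such that ∫_0^1 u'(x) v'(x) dx = ∫_0^1 f v dx for all v ∈ V.
Substituting f(x) = x*(2 - x), the right-hand side is ∫_0^1 (x*(2 - x)) v dx.


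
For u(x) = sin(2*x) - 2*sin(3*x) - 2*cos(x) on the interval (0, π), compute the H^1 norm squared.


||u||_{H^1(0,π)}^2 = -32/3 + 53*π/2

u'(x) = 2*sin(x) + 2*cos(2*x) - 6*cos(3*x).
Expand u² and (u')² and integrate term by term on (0, π), using: for integers n ≥ 1, ∫_0^π sin²(nx) dx = ∫_0^π cos²(nx) dx = π/2; for n ≠ n', ∫_0^π sin(nx)sin(n'x) dx = ∫_0^π cos(nx)cos(n'x) dx = 0; and by product-to-sum, ∫_0^π sin(nx)cos(n'x) dx = ½∫_0^π [sin((n+n')x) + sin((n−n')x)] dx, which is 0 when n+n' is even and 2n/(n²−n'²) when n+n' is odd (it need not vanish on (0, π)).
  u² squared terms: (-2)²·∫cos(x)² dx = 4·π/2 = 2*π;  (-2)²·∫sin(3x)² dx = 4·π/2 = 2*π;  (1)²·∫sin(2x)² dx = 1·π/2 = π/2.
  u² cross terms: 2·(-2)·(-2)·∫cos(x)·sin(3x) dx = 8·(0) = 0;  2·(-2)·(1)·∫cos(x)·sin(2x) dx = -4·(4/3) = -16/3;  2·(-2)·(1)·∫sin(3x)·sin(2x) dx = -4·(0) = 0.
  So ∫_0^π u² dx = 2*π + 2*π + π/2 + 0 − 16/3 + 0 = -16/3 + 9*π/2.
  (u')² squared terms: (-6)²·∫cos(3x)² dx = 36·π/2 = 18*π;  (2)²·∫cos(2x)² dx = 4·π/2 = 2*π;  (2)²·∫sin(x)² dx = 4·π/2 = 2*π.
  (u')² cross terms: 2·(-6)·(2)·∫cos(3x)·cos(2x) dx = -24·(0) = 0;  2·(-6)·(2)·∫cos(3x)·sin(x) dx = -24·(0) = 0;  2·(2)·(2)·∫cos(2x)·sin(x) dx = 8·(-2/3) = -16/3.
  So ∫_0^π (u')² dx = 18*π + 2*π + 2*π + 0 + 0 − 16/3 = -16/3 + 22*π.
||u||_{H^1}^2 = (-16/3 + 9*π/2) + (-16/3 + 22*π) = -32/3 + 53*π/2.


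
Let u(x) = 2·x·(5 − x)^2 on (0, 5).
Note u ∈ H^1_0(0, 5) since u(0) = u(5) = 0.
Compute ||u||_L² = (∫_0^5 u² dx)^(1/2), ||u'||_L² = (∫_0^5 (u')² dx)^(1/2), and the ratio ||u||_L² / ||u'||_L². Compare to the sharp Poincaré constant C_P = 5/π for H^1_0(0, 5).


||u||_L² / ||u'||_L² = 5*sqrt(14)/14 < C_P = 5/π.

u(x) = 2·x·(5 − x)^2, so u'(x) = 2*(x - 5)*(3*x - 5).
u(x) = 2·x·(5 − x)^2 vanishes at x = 0 and x = 5, so u ∈ H^1_0(0, 5). Differentiate via the product rule and integrate the resulting polynomials term by term.
  ∫_0^5 u² dx = ∫_0^5 (4*x^6 - 80*x^5 + 600*x^4 - 2000*x^3 + 2500*x^2) dx. Term by term:
    ∫_0^5 4*x^6 dx = 312500/7;  ∫_0^5 -80*x^5 dx = -625000/3;  ∫_0^5 600*x^4 dx = 375000;
    ∫_0^5 -2000*x^3 dx = -312500;  ∫_0^5 2500*x^2 dx = 312500/3.
  Sum: 312500/7 − 625000/3 + 375000 − 312500 + 312500/3 = 62500/21.
  ∫_0^5 (u')² dx = ∫_0^5 (36*x^4 - 480*x^3 + 2200*x^2 - 4000*x + 2500) dx. Term by term:
    ∫_0^5 36*x^4 dx = 22500;  ∫_0^5 -480*x^3 dx = -75000;  ∫_0^5 2200*x^2 dx = 275000/3;
    ∫_0^5 -4000*x dx = -50000;  ∫_0^5 2500 dx = 12500.
  Sum: 22500 − 75000 + 275000/3 − 50000 + 12500 = 5000/3.
∫_0^5 u² dx = 62500/21, so ||u||_L² = 250*sqrt(21)/21.
∫_0^5 (u')² dx = 5000/3, so ||u'||_L² = 50*sqrt(6)/3.
Ratio ||u||_L² / ||u'||_L² = 5*sqrt(14)/14.
Sharp Poincaré constant on H^1_0(0, 5) is C_P = L/π = 5/π, achieved by sin(π/5·x).
A polynomial bump cannot attain the sharp Poincaré constant (only the first sine eigenfunction does), so the ratio is strictly less than C_P, consistent with ||u||_L² ≤ C_P ||u'||_L².


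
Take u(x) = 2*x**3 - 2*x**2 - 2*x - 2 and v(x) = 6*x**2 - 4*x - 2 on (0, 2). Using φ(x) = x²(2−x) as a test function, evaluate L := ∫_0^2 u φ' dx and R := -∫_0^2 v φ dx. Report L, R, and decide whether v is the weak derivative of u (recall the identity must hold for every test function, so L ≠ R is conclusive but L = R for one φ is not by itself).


LHS = -56/15, RHS = -56/15. Yes, v = u' weakly.

u(x) = 2*x**3 - 2*x**2 - 2*x - 2, classical derivative u'(x) = 6*x**2 - 4*x - 2.
φ(x) = x²(2−x), so φ'(x) = x*(4 - 3*x).
Note φ(0) = φ(2) = 0, so the boundary term u·φ vanishes.
LHS = ∫_0^2 u(x) φ'(x) dx = ∫_0^2 (-6*x^5 + 14*x^4 - 2*x^3 - 2*x^2 - 8*x) dx. Term by term:
  ∫_0^2 -6*x^5 dx = -64;  ∫_0^2 14*x^4 dx = 448/5;  ∫_0^2 -2*x^3 dx = -8;
  ∫_0^2 -2*x^2 dx = -16/3;  ∫_0^2 -8*x dx = -16.
Sum: -64 + 448/5 − 8 − 16/3 − 16 = -56/15.
So LHS = -56/15.
∫_0^2 v(x) φ(x) dx = ∫_0^2 (-6*x^5 + 16*x^4 - 6*x^3 - 4*x^2) dx. Term by term:
  ∫_0^2 -6*x^5 dx = -64;  ∫_0^2 16*x^4 dx = 512/5;  ∫_0^2 -6*x^3 dx = -24;
  ∫_0^2 -4*x^2 dx = -32/3.
Sum: -64 + 512/5 − 24 − 32/3 = 56/15.
So RHS = -∫_0^2 v(x) φ(x) dx = -56/15.
LHS = RHS, so the identity holds for this test φ.
Moreover u is smooth here and v(x) = u'(x) = 6*x**2 - 4*x - 2 pointwise, so the identity holds for every test function. Hence v is the weak derivative of u.


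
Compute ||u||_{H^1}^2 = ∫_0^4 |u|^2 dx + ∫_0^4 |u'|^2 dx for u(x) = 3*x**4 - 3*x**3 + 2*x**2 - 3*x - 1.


||u||_{H^1}^2 = 12752904/35

The H^1 norm (squared) on an interval (0, L) is
  ||u||_{H^1}^2 = ∫_0^L u(x)^2 dx + ∫_0^L u'(x)^2 dx.
Compute u'(x) = 12*x**3 - 9*x**2 + 4*x - 3.
Then u(x)^2 = 9*x**8 - 18*x**7 + 21*x**6 - 30*x**5 + 16*x**4 - 6*x**3 + 5*x**2 + 6*x + 1 and u'(x)^2 = 144*x**6 - 216*x**5 + 177*x**4 - 144*x**3 + 70*x**2 - 24*x + 9.
Integrate each monomial from 0 to 4 using ∫_0^4 c·x^n dx = c·4^(n+1)/(n+1):
  ∫_0^4 u(x)^2 dx = ∫_0^4 (9*x^8 - 18*x^7 + 21*x^6 - 30*x^5 + 16*x^4 - 6*x^3 + 5*x^2 + 6*x + 1) dx. Term by term:
    ∫_0^4 9*x^8 dx = 262144;  ∫_0^4 -18*x^7 dx = -147456;  ∫_0^4 21*x^6 dx = 49152;
    ∫_0^4 -30*x^5 dx = -20480;  ∫_0^4 16*x^4 dx = 16384/5;  ∫_0^4 -6*x^3 dx = -384;
    ∫_0^4 5*x^2 dx = 320/3;  ∫_0^4 6*x dx = 48;  ∫_0^4 1 dx = 4.
  Sum: 262144 − 147456 + 49152 − 20480 + 16384/5 − 384 + 320/3 + 48 + 4 = 2196172/15.
  ∫_0^4 u'(x)^2 dx = ∫_0^4 (144*x^6 - 216*x^5 + 177*x^4 - 144*x^3 + 70*x^2 - 24*x + 9) dx. Term by term:
    ∫_0^4 144*x^6 dx = 2359296/7;  ∫_0^4 -216*x^5 dx = -147456;  ∫_0^4 177*x^4 dx = 181248/5;
    ∫_0^4 -144*x^3 dx = -9216;  ∫_0^4 70*x^2 dx = 4480/3;  ∫_0^4 -24*x dx = -192;
    ∫_0^4 9 dx = 36.
  Sum: 2359296/7 − 147456 + 181248/5 − 9216 + 4480/3 − 192 + 36 = 22885508/105.
Adding: ||u||_{H^1}^2 = 2196172/15 + 22885508/105 = 12752904/35.


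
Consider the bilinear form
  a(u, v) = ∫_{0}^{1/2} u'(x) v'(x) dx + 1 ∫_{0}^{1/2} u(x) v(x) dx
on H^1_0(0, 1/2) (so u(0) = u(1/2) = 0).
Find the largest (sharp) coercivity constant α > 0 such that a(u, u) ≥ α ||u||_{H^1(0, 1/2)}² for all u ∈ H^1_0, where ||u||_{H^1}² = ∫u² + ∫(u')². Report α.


α = 1

Coercivity of a(·,·) on H^1_0(0, 1/2) means a(u, u) ≥ α ||u||_{H^1}² for every u ∈ H^1_0.
The interval has length L = 1/2, and Poincaré/coercivity depend only on L. Here a(u, u) = ∫(u')² + (1)·∫u².
Here c = 1 ≥ 1, so a(u,u) = ∫(u')² + c∫u² ≥ ∫(u')² + ∫u² = ||u||_{H^1}², i.e. α = 1 works. No larger α is possible: a(u,u) ≥ α||u||_{H^1}² means (1−α)∫(u')² ≥ (α−c)∫u², and for the modes u_n = sin(nπ(x−x₀)/L) (x₀ the left endpoint) one has ∫u_n²/∫(u_n')² = (L/(nπ))² → 0, so a(u_n,u_n)/||u_n||_{H^1}² → 1. Hence the optimal constant is α = 1.
Therefore α = 1.


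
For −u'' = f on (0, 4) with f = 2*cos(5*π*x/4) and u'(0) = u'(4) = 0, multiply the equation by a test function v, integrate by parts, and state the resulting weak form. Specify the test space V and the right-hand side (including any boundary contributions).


V = H^1(0, 4) (no boundary constraint on v; u is determined up to an additive constant); weak form: ∫_0^4 u'v' dx = ∫_0^4 (2*cos(5*π*x/4)) v dx for all v ∈ V.

Multiply both sides by a test function v and integrate from 0 to 4:
  ∫_0^4 −u''(x) v(x) dx = ∫_0^4 f(x) v(x) dx.
Integrate the LHS by parts once:
  ∫_0^4 −u'' v dx = −[u'(x) v(x)]_0^4 + ∫_0^4 u'(x) v'(x) dx.
Thus ∫_0^4 u'(x) v'(x) dx = ∫_0^4 f(x) v(x) dx + [u'(x) v(x)]_0^4.
Choose V so that boundary terms are either known or forced to vanish.
u has homogeneous Neumann: u'(0) = u'(4) = 0. So [u' v]_0^4 = 0·v(4) − 0·v(0) = 0 for any v; take V = H^1(0, 4).
Weak formulation: find u (satisfying any essential BC) such that ∫_0^4 u'(x) v'(x) dx = ∫_0^4 f v dx for all v ∈ V (homogeneous Neumann, so boundary terms vanish).
Substituting f(x) = 2*cos(5*π*x/4), the right-hand side is ∫_0^4 (2*cos(5*π*x/4)) v dx.
Compatibility check (pure Neumann): taking v ≡ 1 ∈ V gives 0 = ∫_0^4 f dx + (0) − (0), i.e. ∫_0^4 f dx must equal u'(0) − u'(4) = 0. Indeed ∫_0^4 (2*cos(5*π*x/4)) dx = 0, so the data are compatible. The solution is then unique only up to an additive constant (fix it e.g. by requiring ∫_0^4 u dx = 0).


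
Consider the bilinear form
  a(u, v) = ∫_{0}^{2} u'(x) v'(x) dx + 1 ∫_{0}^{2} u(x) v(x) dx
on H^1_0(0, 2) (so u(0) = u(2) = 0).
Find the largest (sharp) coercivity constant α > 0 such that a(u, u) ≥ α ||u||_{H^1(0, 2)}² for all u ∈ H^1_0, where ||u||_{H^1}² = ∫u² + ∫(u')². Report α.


α = 1

Coercivity of a(·,·) on H^1_0(0, 2) means a(u, u) ≥ α ||u||_{H^1}² for every u ∈ H^1_0.
The interval has length L = 2, and Poincaré/coercivity depend only on L. Here a(u, u) = ∫(u')² + (1)·∫u².
Here c = 1 ≥ 1, so a(u,u) = ∫(u')² + c∫u² ≥ ∫(u')² + ∫u² = ||u||_{H^1}², i.e. α = 1 works. No larger α is possible: a(u,u) ≥ α||u||_{H^1}² means (1−α)∫(u')² ≥ (α−c)∫u², and for the modes u_n = sin(nπ(x−x₀)/L) (x₀ the left endpoint) one has ∫u_n²/∫(u_n')² = (L/(nπ))² → 0, so a(u_n,u_n)/||u_n||_{H^1}² → 1. Hence the optimal constant is α = 1.
Therefore α = 1.


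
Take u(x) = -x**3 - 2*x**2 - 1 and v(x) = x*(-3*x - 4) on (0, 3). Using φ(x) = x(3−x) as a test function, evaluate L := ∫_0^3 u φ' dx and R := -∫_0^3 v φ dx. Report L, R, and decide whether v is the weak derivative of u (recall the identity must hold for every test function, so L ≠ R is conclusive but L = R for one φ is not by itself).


LHS = 1269/20, RHS = 1269/20. Yes, v = u' weakly.

u(x) = -x**3 - 2*x**2 - 1, classical derivative u'(x) = -3*x**2 - 4*x.
φ(x) = x(3−x), so φ'(x) = 3 - 2*x.
Note φ(0) = φ(3) = 0, so the boundary term u·φ vanishes.
LHS = ∫_0^3 u(x) φ'(x) dx = ∫_0^3 (2*x^4 + x^3 - 6*x^2 + 2*x - 3) dx. Term by term:
  ∫_0^3 2*x^4 dx = 486/5;  ∫_0^3 x^3 dx = 81/4;  ∫_0^3 -6*x^2 dx = -54;
  ∫_0^3 2*x dx = 9;  ∫_0^3 -3 dx = -9.
Sum: 486/5 + 81/4 − 54 + 9 − 9 = 1269/20.
So LHS = 1269/20.
∫_0^3 v(x) φ(x) dx = ∫_0^3 (3*x^4 - 5*x^3 - 12*x^2) dx. Term by term:
  ∫_0^3 3*x^4 dx = 729/5;  ∫_0^3 -5*x^3 dx = -405/4;  ∫_0^3 -12*x^2 dx = -108.
Sum: 729/5 − 405/4 − 108 = -1269/20.
So RHS = -∫_0^3 v(x) φ(x) dx = 1269/20.
LHS = RHS, so the identity holds for this test φ.
Moreover u is smooth here and v(x) = u'(x) = -3*x**2 - 4*x pointwise, so the identity holds for every test function. Hence v is the weak derivative of u.


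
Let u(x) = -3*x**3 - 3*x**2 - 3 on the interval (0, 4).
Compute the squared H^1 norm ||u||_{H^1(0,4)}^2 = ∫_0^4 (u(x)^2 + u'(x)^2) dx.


||u||_{H^1}^2 = 427260/7

The H^1 norm (squared) on an interval (0, L) is
  ||u||_{H^1}^2 = ∫_0^L u(x)^2 dx + ∫_0^L u'(x)^2 dx.
Compute u'(x) = -9*x**2 - 6*x.
Then u(x)^2 = 9*x**6 + 18*x**5 + 9*x**4 + 18*x**3 + 18*x**2 + 9 and u'(x)^2 = 81*x**4 + 108*x**3 + 36*x**2.
Integrate each monomial from 0 to 4 using ∫_0^4 c·x^n dx = c·4^(n+1)/(n+1):
  ∫_0^4 u(x)^2 dx = ∫_0^4 (9*x^6 + 18*x^5 + 9*x^4 + 18*x^3 + 18*x^2 + 9) dx. Term by term:
    ∫_0^4 9*x^6 dx = 147456/7;  ∫_0^4 18*x^5 dx = 12288;  ∫_0^4 9*x^4 dx = 9216/5;
    ∫_0^4 18*x^3 dx = 1152;  ∫_0^4 18*x^2 dx = 384;  ∫_0^4 9 dx = 36.
  Sum: 147456/7 + 12288 + 9216/5 + 1152 + 384 + 36 = 1286892/35.
  ∫_0^4 u'(x)^2 dx = ∫_0^4 (81*x^4 + 108*x^3 + 36*x^2) dx. Term by term:
    ∫_0^4 81*x^4 dx = 82944/5;  ∫_0^4 108*x^3 dx = 6912;  ∫_0^4 36*x^2 dx = 768.
  Sum: 82944/5 + 6912 + 768 = 121344/5.
Adding: ||u||_{H^1}^2 = 1286892/35 + 121344/5 = 427260/7.


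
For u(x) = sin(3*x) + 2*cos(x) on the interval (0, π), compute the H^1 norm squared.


||u||_{H^1(0,π)}^2 = 9*π

u'(x) = -2*sin(x) + 3*cos(3*x).
Expand u² and (u')² and integrate term by term on (0, π), using: for integers n ≥ 1, ∫_0^π sin²(nx) dx = ∫_0^π cos²(nx) dx = π/2; for n ≠ n', ∫_0^π sin(nx)sin(n'x) dx = ∫_0^π cos(nx)cos(n'x) dx = 0; and by product-to-sum, ∫_0^π sin(nx)cos(n'x) dx = ½∫_0^π [sin((n+n')x) + sin((n−n')x)] dx, which is 0 when n+n' is even and 2n/(n²−n'²) when n+n' is odd (it need not vanish on (0, π)).
  u² squared terms: (2)²·∫cos(x)² dx = 4·π/2 = 2*π;  (1)²·∫sin(3x)² dx = 1·π/2 = π/2.
  u² cross terms: 2·(2)·(1)·∫cos(x)·sin(3x) dx = 4·(0) = 0.
  So ∫_0^π u² dx = 2*π + π/2 + 0 = 5*π/2.
  (u')² squared terms: (-2)²·∫sin(x)² dx = 4·π/2 = 2*π;  (3)²·∫cos(3x)² dx = 9·π/2 = 9*π/2.
  (u')² cross terms: 2·(-2)·(3)·∫sin(x)·cos(3x) dx = -12·(0) = 0.
  So ∫_0^π (u')² dx = 2*π + 9*π/2 + 0 = 13*π/2.
||u||_{H^1}^2 = (5*π/2) + (13*π/2) = 9*π.


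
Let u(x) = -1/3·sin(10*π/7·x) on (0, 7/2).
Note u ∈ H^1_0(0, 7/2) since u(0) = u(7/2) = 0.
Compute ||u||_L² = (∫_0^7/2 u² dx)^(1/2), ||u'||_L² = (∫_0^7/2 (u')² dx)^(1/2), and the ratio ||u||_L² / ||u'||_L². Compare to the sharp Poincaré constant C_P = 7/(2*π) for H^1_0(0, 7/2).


||u||_L² / ||u'||_L² = 7/(10*π) < C_P = 7/(2*π).

u(x) = -1/3·sin(10*π/7·x), so u'(x) = -10*π*cos(10*π*x/7)/21.
Writing u(x) = A·sin(kπx/L) with A = -1/3 and k = 5, use ∫_0^L sin²(kπx/L) dx = L/2 and ∫_0^L cos²(kπx/L) dx = L/2.
u² = 1/9·sin²(10*π/7·x) and (u')² = 100*π^2/441·cos²(10*π/7·x), and each of sin², cos² integrates to L/2 = 7/4 over (0, 7/2).
∫_0^7/2 u² dx = 7/36, so ||u||_L² = sqrt(7)/6.
∫_0^7/2 (u')² dx = 25*π^2/63, so ||u'||_L² = 5*sqrt(7)*π/21.
Ratio ||u||_L² / ||u'||_L² = 7/(10*π).
Sharp Poincaré constant on H^1_0(0, 7/2) is C_P = L/π = 7/(2*π), achieved by sin(2*π/7·x).
This is the k = 5 harmonic; the ratio L/(kπ) is strictly less than C_P = L/π, consistent with the sharp inequality ||u||_L² ≤ C_P ||u'||_L².


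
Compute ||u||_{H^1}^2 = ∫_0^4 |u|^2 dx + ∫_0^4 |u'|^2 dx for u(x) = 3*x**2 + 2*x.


||u||_{H^1}^2 = 55088/15

The H^1 norm (squared) on an interval (0, L) is
  ||u||_{H^1}^2 = ∫_0^L u(x)^2 dx + ∫_0^L u'(x)^2 dx.
Compute u'(x) = 6*x + 2.
Then u(x)^2 = 9*x**4 + 12*x**3 + 4*x**2 and u'(x)^2 = 36*x**2 + 24*x + 4.
Integrate each monomial from 0 to 4 using ∫_0^4 c·x^n dx = c·4^(n+1)/(n+1):
  ∫_0^4 u(x)^2 dx = ∫_0^4 (9*x^4 + 12*x^3 + 4*x^2) dx. Term by term:
    ∫_0^4 9*x^4 dx = 9216/5;  ∫_0^4 12*x^3 dx = 768;  ∫_0^4 4*x^2 dx = 256/3.
  Sum: 9216/5 + 768 + 256/3 = 40448/15.
  ∫_0^4 u'(x)^2 dx = ∫_0^4 (36*x^2 + 24*x + 4) dx. Term by term:
    ∫_0^4 36*x^2 dx = 768;  ∫_0^4 24*x dx = 192;  ∫_0^4 4 dx = 16.
  Sum: 768 + 192 + 16 = 976.
Adding: ||u||_{H^1}^2 = 40448/15 + 976 = 55088/15.


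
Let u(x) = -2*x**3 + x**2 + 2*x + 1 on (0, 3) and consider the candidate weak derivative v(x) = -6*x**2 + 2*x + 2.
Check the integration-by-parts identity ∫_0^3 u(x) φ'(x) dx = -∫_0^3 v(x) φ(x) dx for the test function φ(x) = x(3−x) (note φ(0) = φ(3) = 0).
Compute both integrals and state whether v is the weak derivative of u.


LHS = 252/5, RHS = 252/5. Yes, v = u' weakly.

u(x) = -2*x**3 + x**2 + 2*x + 1, classical derivative u'(x) = -6*x**2 + 2*x + 2.
φ(x) = x(3−x), so φ'(x) = 3 - 2*x.
Note φ(0) = φ(3) = 0, so the boundary term u·φ vanishes.
LHS = ∫_0^3 u(x) φ'(x) dx = ∫_0^3 (4*x^4 - 8*x^3 - x^2 + 4*x + 3) dx. Term by term:
  ∫_0^3 4*x^4 dx = 972/5;  ∫_0^3 -8*x^3 dx = -162;  ∫_0^3 -x^2 dx = -9;
  ∫_0^3 4*x dx = 18;  ∫_0^3 3 dx = 9.
Sum: 972/5 − 162 − 9 + 18 + 9 = 252/5.
So LHS = 252/5.
∫_0^3 v(x) φ(x) dx = ∫_0^3 (6*x^4 - 20*x^3 + 4*x^2 + 6*x) dx. Term by term:
  ∫_0^3 6*x^4 dx = 1458/5;  ∫_0^3 -20*x^3 dx = -405;  ∫_0^3 4*x^2 dx = 36;
  ∫_0^3 6*x dx = 27.
Sum: 1458/5 − 405 + 36 + 27 = -252/5.
So RHS = -∫_0^3 v(x) φ(x) dx = 252/5.
LHS = RHS, so the identity holds for this test φ.
Moreover u is smooth here and v(x) = u'(x) = -6*x**2 + 2*x + 2 pointwise, so the identity holds for every test function. Hence v is the weak derivative of u.


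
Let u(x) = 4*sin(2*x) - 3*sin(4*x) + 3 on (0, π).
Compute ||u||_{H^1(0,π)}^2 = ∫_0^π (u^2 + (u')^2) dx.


||u||_{H^1(0,π)}^2 = 251*π/2

u'(x) = 8*cos(2*x) - 12*cos(4*x).
Expand u² and (u')² and integrate term by term on (0, π), using: for integers n ≥ 1, ∫_0^π sin²(nx) dx = ∫_0^π cos²(nx) dx = π/2; for n ≠ n', ∫_0^π sin(nx)sin(n'x) dx = ∫_0^π cos(nx)cos(n'x) dx = 0; and by product-to-sum, ∫_0^π sin(nx)cos(n'x) dx = ½∫_0^π [sin((n+n')x) + sin((n−n')x)] dx, which is 0 when n+n' is even and 2n/(n²−n'²) when n+n' is odd (it need not vanish on (0, π)). For the constant mode: ∫_0^π 1 dx = π, ∫_0^π cos(nx) dx = 0, ∫_0^π sin(nx) dx = (1−(−1)^n)/n.
  u² squared terms: (3)²·∫1 dx = 9·π = 9*π;  (-3)²·∫sin(4x)² dx = 9·π/2 = 9*π/2;  (4)²·∫sin(2x)² dx = 16·π/2 = 8*π.
  u² cross terms: 2·(3)·(-3)·∫1·sin(4x) dx = -18·(0) = 0;  2·(3)·(4)·∫1·sin(2x) dx = 24·(0) = 0;  2·(-3)·(4)·∫sin(4x)·sin(2x) dx = -24·(0) = 0.
  So ∫_0^π u² dx = 9*π + 9*π/2 + 8*π + 0 + 0 + 0 = 43*π/2.
  (u')² squared terms: (-12)²·∫cos(4x)² dx = 144·π/2 = 72*π;  (8)²·∫cos(2x)² dx = 64·π/2 = 32*π.
  (u')² cross terms: 2·(-12)·(8)·∫cos(4x)·cos(2x) dx = -192·(0) = 0.
  So ∫_0^π (u')² dx = 72*π + 32*π + 0 = 104*π.
||u||_{H^1}^2 = (43*π/2) + (104*π) = 251*π/2.


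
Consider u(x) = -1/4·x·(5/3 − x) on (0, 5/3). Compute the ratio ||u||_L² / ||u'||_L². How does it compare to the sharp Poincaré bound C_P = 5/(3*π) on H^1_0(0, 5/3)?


||u||_L² / ||u'||_L² = sqrt(10)/6 < C_P = 5/(3*π).

u(x) = -1/4·x·(5/3 − x), so u'(x) = x/2 - 5/12.
u(x) = -1/4·x·(5/3 − x) vanishes at x = 0 and x = 5/3, so u ∈ H^1_0(0, 5/3). Differentiate via the product rule and integrate the resulting polynomials term by term.
  ∫_0^5/3 u² dx = ∫_0^5/3 (x^4/16 - 5*x^3/24 + 25*x^2/144) dx. Term by term:
    ∫_0^5/3 x^4/16 dx = 625/3888;  ∫_0^5/3 -5*x^3/24 dx = -3125/7776;  ∫_0^5/3 25*x^2/144 dx = 3125/11664.
  Sum: 625/3888 − 3125/7776 + 3125/11664 = 625/23328.
  ∫_0^5/3 (u')² dx = ∫_0^5/3 (x^2/4 - 5*x/12 + 25/144) dx. Term by term:
    ∫_0^5/3 x^2/4 dx = 125/324;  ∫_0^5/3 -5*x/12 dx = -125/216;  ∫_0^5/3 25/144 dx = 125/432.
  Sum: 125/324 − 125/216 + 125/432 = 125/1296.
∫_0^5/3 u² dx = 625/23328, so ||u||_L² = 25*sqrt(2)/216.
∫_0^5/3 (u')² dx = 125/1296, so ||u'||_L² = 5*sqrt(5)/36.
Ratio ||u||_L² / ||u'||_L² = sqrt(10)/6.
Sharp Poincaré constant on H^1_0(0, 5/3) is C_P = L/π = 5/(3*π), achieved by sin(3*π/5·x).
A polynomial bump cannot attain the sharp Poincaré constant (only the first sine eigenfunction does), so the ratio is strictly less than C_P, consistent with ||u||_L² ≤ C_P ||u'||_L².


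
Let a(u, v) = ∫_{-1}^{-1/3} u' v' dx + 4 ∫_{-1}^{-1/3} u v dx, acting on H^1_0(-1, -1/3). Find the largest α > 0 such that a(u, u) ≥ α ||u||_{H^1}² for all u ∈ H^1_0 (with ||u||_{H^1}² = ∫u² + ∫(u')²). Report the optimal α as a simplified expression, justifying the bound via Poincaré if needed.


α = 1

Coercivity of a(·,·) on H^1_0(-1, -1/3) means a(u, u) ≥ α ||u||_{H^1}² for every u ∈ H^1_0.
The interval has length L = 2/3, and Poincaré/coercivity depend only on L. Here a(u, u) = ∫(u')² + (4)·∫u².
Here c = 4 ≥ 1, so a(u,u) = ∫(u')² + c∫u² ≥ ∫(u')² + ∫u² = ||u||_{H^1}², i.e. α = 1 works. No larger α is possible: a(u,u) ≥ α||u||_{H^1}² means (1−α)∫(u')² ≥ (α−c)∫u², and for the modes u_n = sin(nπ(x−x₀)/L) (x₀ the left endpoint) one has ∫u_n²/∫(u_n')² = (L/(nπ))² → 0, so a(u_n,u_n)/||u_n||_{H^1}² → 1. Hence the optimal constant is α = 1.
Therefore α = 1.


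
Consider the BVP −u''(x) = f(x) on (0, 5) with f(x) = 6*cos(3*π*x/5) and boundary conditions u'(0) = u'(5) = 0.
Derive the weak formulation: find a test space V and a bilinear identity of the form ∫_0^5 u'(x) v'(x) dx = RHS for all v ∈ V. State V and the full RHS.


V = H^1(0, 5) (no boundary constraint on v; u is determined up to an additive constant); weak form: ∫_0^5 u'v' dx = ∫_0^5 (6*cos(3*π*x/5)) v dx for all v ∈ V.

Multiply both sides by a test function v and integrate from 0 to 5:
  ∫_0^5 −u''(x) v(x) dx = ∫_0^5 f(x) v(x) dx.
Integrate the LHS by parts once:
  ∫_0^5 −u'' v dx = −[u'(x) v(x)]_0^5 + ∫_0^5 u'(x) v'(x) dx.
Thus ∫_0^5 u'(x) v'(x) dx = ∫_0^5 f(x) v(x) dx + [u'(x) v(x)]_0^5.
Choose V so that boundary terms are either known or forced to vanish.
u has homogeneous Neumann: u'(0) = u'(5) = 0. So [u' v]_0^5 = 0·v(5) − 0·v(0) = 0 for any v; take V = H^1(0, 5).
Weak formulation: find u (satisfying any essential BC) such that ∫_0^5 u'(x) v'(x) dx = ∫_0^5 f v dx for all v ∈ V (homogeneous Neumann, so boundary terms vanish).
Substituting f(x) = 6*cos(3*π*x/5), the right-hand side is ∫_0^5 (6*cos(3*π*x/5)) v dx.
Compatibility check (pure Neumann): taking v ≡ 1 ∈ V gives 0 = ∫_0^5 f dx + (0) − (0), i.e. ∫_0^5 f dx must equal u'(0) − u'(5) = 0. Indeed ∫_0^5 (6*cos(3*π*x/5)) dx = 0, so the data are compatible. The solution is then unique only up to an additive constant (fix it e.g. by requiring ∫_0^5 u dx = 0).


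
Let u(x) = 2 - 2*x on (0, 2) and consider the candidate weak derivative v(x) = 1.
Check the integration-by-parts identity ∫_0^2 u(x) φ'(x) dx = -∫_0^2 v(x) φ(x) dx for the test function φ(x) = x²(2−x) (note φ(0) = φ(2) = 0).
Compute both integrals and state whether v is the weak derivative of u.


LHS = 8/3, RHS = -4/3. No, v is not the weak derivative of u.

u(x) = 2 - 2*x, classical derivative u'(x) = -2.
φ(x) = x²(2−x), so φ'(x) = x*(4 - 3*x).
Note φ(0) = φ(2) = 0, so the boundary term u·φ vanishes.
LHS = ∫_0^2 u(x) φ'(x) dx = ∫_0^2 (6*x^3 - 14*x^2 + 8*x) dx. Term by term:
  ∫_0^2 6*x^3 dx = 24;  ∫_0^2 -14*x^2 dx = -112/3;  ∫_0^2 8*x dx = 16.
Sum: 24 − 112/3 + 16 = 8/3.
So LHS = 8/3.
∫_0^2 v(x) φ(x) dx = ∫_0^2 (-x^3 + 2*x^2) dx. Term by term:
  ∫_0^2 -x^3 dx = -4;  ∫_0^2 2*x^2 dx = 16/3.
Sum: -4 + 16/3 = 4/3.
So RHS = -∫_0^2 v(x) φ(x) dx = -4/3.
LHS − RHS = 4 ≠ 0, so the identity fails.
(For a valid weak derivative the identity must hold for EVERY test function, in particular this one. The failure shows v is NOT the weak derivative of u.)
Correct weak derivative would be u'(x) = -2.


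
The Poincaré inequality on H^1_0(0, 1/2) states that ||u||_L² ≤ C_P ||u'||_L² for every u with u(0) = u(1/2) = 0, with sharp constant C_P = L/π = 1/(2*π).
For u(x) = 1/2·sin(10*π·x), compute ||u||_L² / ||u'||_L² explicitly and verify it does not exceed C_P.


||u||_L² / ||u'||_L² = 1/(10*π) < C_P = 1/(2*π).

u(x) = 1/2·sin(10*π·x), so u'(x) = 5*π*cos(10*π*x).
Writing u(x) = A·sin(kπx/L) with A = 1/2 and k = 5, use ∫_0^L sin²(kπx/L) dx = L/2 and ∫_0^L cos²(kπx/L) dx = L/2.
u² = 1/4·sin²(10*π·x) and (u')² = 25*π^2·cos²(10*π·x), and each of sin², cos² integrates to L/2 = 1/4 over (0, 1/2).
∫_0^1/2 u² dx = 1/16, so ||u||_L² = 1/4.
∫_0^1/2 (u')² dx = 25*π^2/4, so ||u'||_L² = 5*π/2.
Ratio ||u||_L² / ||u'||_L² = 1/(10*π).
Sharp Poincaré constant on H^1_0(0, 1/2) is C_P = L/π = 1/(2*π), achieved by sin(2*π·x).
This is the k = 5 harmonic; the ratio L/(kπ) is strictly less than C_P = L/π, consistent with the sharp inequality ||u||_L² ≤ C_P ||u'||_L².


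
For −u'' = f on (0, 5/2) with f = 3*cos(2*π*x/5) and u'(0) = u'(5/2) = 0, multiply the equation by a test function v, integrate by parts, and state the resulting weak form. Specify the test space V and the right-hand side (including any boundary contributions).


V = H^1(0, 5/2) (no boundary constraint on v; u is determined up to an additive constant); weak form: ∫_0^5/2 u'v' dx = ∫_0^5/2 (3*cos(2*π*x/5)) v dx for all v ∈ V.

Multiply both sides by a test function v and integrate from 0 to 5/2:
  ∫_0^5/2 −u''(x) v(x) dx = ∫_0^5/2 f(x) v(x) dx.
Integrate the LHS by parts once:
  ∫_0^5/2 −u'' v dx = −[u'(x) v(x)]_0^5/2 + ∫_0^5/2 u'(x) v'(x) dx.
Thus ∫_0^5/2 u'(x) v'(x) dx = ∫_0^5/2 f(x) v(x) dx + [u'(x) v(x)]_0^5/2.
Choose V so that boundary terms are either known or forced to vanish.
u has homogeneous Neumann: u'(0) = u'(5/2) = 0. So [u' v]_0^5/2 = 0·v(5/2) − 0·v(0) = 0 for any v; take V = H^1(0, 5/2).
Weak formulation: find u (satisfying any essential BC) such that ∫_0^5/2 u'(x) v'(x) dx = ∫_0^5/2 f v dx for all v ∈ V (homogeneous Neumann, so boundary terms vanish).
Substituting f(x) = 3*cos(2*π*x/5), the right-hand side is ∫_0^5/2 (3*cos(2*π*x/5)) v dx.
Compatibility check (pure Neumann): taking v ≡ 1 ∈ V gives 0 = ∫_0^5/2 f dx + (0) − (0), i.e. ∫_0^5/2 f dx must equal u'(0) − u'(5/2) = 0. Indeed ∫_0^5/2 (3*cos(2*π*x/5)) dx = 0, so the data are compatible. The solution is then unique only up to an additive constant (fix it e.g. by requiring ∫_0^5/2 u dx = 0).


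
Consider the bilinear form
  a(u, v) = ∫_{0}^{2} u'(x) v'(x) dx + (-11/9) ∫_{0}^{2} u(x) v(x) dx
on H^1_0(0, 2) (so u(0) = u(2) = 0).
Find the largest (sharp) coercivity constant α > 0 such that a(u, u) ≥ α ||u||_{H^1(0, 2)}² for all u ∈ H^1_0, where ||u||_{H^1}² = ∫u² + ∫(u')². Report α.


α = (-44/9 + π^2)/(4 + π^2)

Coercivity of a(·,·) on H^1_0(0, 2) means a(u, u) ≥ α ||u||_{H^1}² for every u ∈ H^1_0.
The interval has length L = 2, and Poincaré/coercivity depend only on L. Here a(u, u) = ∫(u')² + (-11/9)·∫u².
Here c = -11/9 < 0 with |c| < (π/L)² = π^2/4, so coercivity still holds. The condition a(u,u) ≥ α||u||_{H^1}² reads (1−α)∫(u')² ≥ (α−c)∫u². Any admissible α is ≤ 1 (rapidly oscillating u have ∫u²/∫(u')² → 0), and α = 1 would force 0 ≥ (1−c)∫u², impossible since c < 1; so 1−α > 0. By the sharp Poincaré inequality on H^1_0 of an interval of length L, ∫(u')² ≥ (π/L)²∫u² with equality for the first sine mode sin(π(x−x₀)/L) (x₀ the left endpoint), so the inequality holds for all u iff (1−α)(π/L)² ≥ α − c, i.e. α ≤ ((π/L)² + c)/((π/L)² + 1) = (1 + c(L/π)²)/(1 + (L/π)²). (Direct route, valid since c ≤ 0: Poincaré gives c∫u² ≥ c(L/π)²∫(u')², so a(u,u) ≥ (1 + c(L/π)²)∫(u')², while ||u||_{H^1}² ≤ (1 + (L/π)²)∫(u')²; dividing yields the same α.) With (π/L)² = π^2/4 and c = -11/9, the largest admissible constant is α = ((π/L)² + c)/((π/L)² + 1).
Simplifying, α = (-44/9 + π^2)/(4 + π^2).


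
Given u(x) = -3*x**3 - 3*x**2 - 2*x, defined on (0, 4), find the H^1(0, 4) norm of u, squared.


||u||_{H^1}^2 = 6693968/105

The H^1 norm (squared) on an interval (0, L) is
  ||u||_{H^1}^2 = ∫_0^L u(x)^2 dx + ∫_0^L u'(x)^2 dx.
Compute u'(x) = -9*x**2 - 6*x - 2.
Then u(x)^2 = 9*x**6 + 18*x**5 + 21*x**4 + 12*x**3 + 4*x**2 and u'(x)^2 = 81*x**4 + 108*x**3 + 72*x**2 + 24*x + 4.
Integrate each monomial from 0 to 4 using ∫_0^4 c·x^n dx = c·4^(n+1)/(n+1):
  ∫_0^4 u(x)^2 dx = ∫_0^4 (9*x^6 + 18*x^5 + 21*x^4 + 12*x^3 + 4*x^2) dx. Term by term:
    ∫_0^4 9*x^6 dx = 147456/7;  ∫_0^4 18*x^5 dx = 12288;  ∫_0^4 21*x^4 dx = 21504/5;
    ∫_0^4 12*x^3 dx = 768;  ∫_0^4 4*x^2 dx = 256/3.
  Sum: 147456/7 + 12288 + 21504/5 + 768 + 256/3 = 4043264/105.
  ∫_0^4 u'(x)^2 dx = ∫_0^4 (81*x^4 + 108*x^3 + 72*x^2 + 24*x + 4) dx. Term by term:
    ∫_0^4 81*x^4 dx = 82944/5;  ∫_0^4 108*x^3 dx = 6912;  ∫_0^4 72*x^2 dx = 1536;
    ∫_0^4 24*x dx = 192;  ∫_0^4 4 dx = 16.
  Sum: 82944/5 + 6912 + 1536 + 192 + 16 = 126224/5.
Adding: ||u||_{H^1}^2 = 4043264/105 + 126224/5 = 6693968/105.


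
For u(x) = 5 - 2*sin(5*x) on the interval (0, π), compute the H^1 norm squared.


||u||_{H^1(0,π)}^2 = -8 + 77*π

u'(x) = -10*cos(5*x).
Expand u² and (u')² and integrate term by term on (0, π), using: for integers n ≥ 1, ∫_0^π sin²(nx) dx = ∫_0^π cos²(nx) dx = π/2; for n ≠ n', ∫_0^π sin(nx)sin(n'x) dx = ∫_0^π cos(nx)cos(n'x) dx = 0; and by product-to-sum, ∫_0^π sin(nx)cos(n'x) dx = ½∫_0^π [sin((n+n')x) + sin((n−n')x)] dx, which is 0 when n+n' is even and 2n/(n²−n'²) when n+n' is odd (it need not vanish on (0, π)). For the constant mode: ∫_0^π 1 dx = π, ∫_0^π cos(nx) dx = 0, ∫_0^π sin(nx) dx = (1−(−1)^n)/n.
  u² squared terms: (5)²·∫1 dx = 25·π = 25*π;  (-2)²·∫sin(5x)² dx = 4·π/2 = 2*π.
  u² cross terms: 2·(5)·(-2)·∫1·sin(5x) dx = -20·(2/5) = -8.
  So ∫_0^π u² dx = 25*π + 2*π − 8 = -8 + 27*π.
  (u')² squared terms: (-10)²·∫cos(5x)² dx = 100·π/2 = 50*π.
  So ∫_0^π (u')² dx = 50*π.
||u||_{H^1}^2 = (-8 + 27*π) + (50*π) = -8 + 77*π.


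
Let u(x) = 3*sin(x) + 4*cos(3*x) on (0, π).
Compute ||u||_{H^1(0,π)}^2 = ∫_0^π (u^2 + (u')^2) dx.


||u||_{H^1(0,π)}^2 = 89*π

u'(x) = -12*sin(3*x) + 3*cos(x).
Expand u² and (u')² and integrate term by term on (0, π), using: for integers n ≥ 1, ∫_0^π sin²(nx) dx = ∫_0^π cos²(nx) dx = π/2; for n ≠ n', ∫_0^π sin(nx)sin(n'x) dx = ∫_0^π cos(nx)cos(n'x) dx = 0; and by product-to-sum, ∫_0^π sin(nx)cos(n'x) dx = ½∫_0^π [sin((n+n')x) + sin((n−n')x)] dx, which is 0 when n+n' is even and 2n/(n²−n'²) when n+n' is odd (it need not vanish on (0, π)).
  u² squared terms: (3)²·∫sin(x)² dx = 9·π/2 = 9*π/2;  (4)²·∫cos(3x)² dx = 16·π/2 = 8*π.
  u² cross terms: 2·(3)·(4)·∫sin(x)·cos(3x) dx = 24·(0) = 0.
  So ∫_0^π u² dx = 9*π/2 + 8*π + 0 = 25*π/2.
  (u')² squared terms: (-12)²·∫sin(3x)² dx = 144·π/2 = 72*π;  (3)²·∫cos(x)² dx = 9·π/2 = 9*π/2.
  (u')² cross terms: 2·(-12)·(3)·∫sin(3x)·cos(x) dx = -72·(0) = 0.
  So ∫_0^π (u')² dx = 72*π + 9*π/2 + 0 = 153*π/2.
||u||_{H^1}^2 = (25*π/2) + (153*π/2) = 89*π.


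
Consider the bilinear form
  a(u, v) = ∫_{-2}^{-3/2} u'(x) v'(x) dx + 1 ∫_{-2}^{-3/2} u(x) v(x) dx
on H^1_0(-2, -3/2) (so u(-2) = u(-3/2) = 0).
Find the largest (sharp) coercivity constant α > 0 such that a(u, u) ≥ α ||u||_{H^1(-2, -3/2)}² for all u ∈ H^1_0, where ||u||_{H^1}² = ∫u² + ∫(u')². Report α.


α = 1

Coercivity of a(·,·) on H^1_0(-2, -3/2) means a(u, u) ≥ α ||u||_{H^1}² for every u ∈ H^1_0.
The interval has length L = 1/2, and Poincaré/coercivity depend only on L. Here a(u, u) = ∫(u')² + (1)·∫u².
Here c = 1 ≥ 1, so a(u,u) = ∫(u')² + c∫u² ≥ ∫(u')² + ∫u² = ||u||_{H^1}², i.e. α = 1 works. No larger α is possible: a(u,u) ≥ α||u||_{H^1}² means (1−α)∫(u')² ≥ (α−c)∫u², and for the modes u_n = sin(nπ(x−x₀)/L) (x₀ the left endpoint) one has ∫u_n²/∫(u_n')² = (L/(nπ))² → 0, so a(u_n,u_n)/||u_n||_{H^1}² → 1. Hence the optimal constant is α = 1.
Therefore α = 1.


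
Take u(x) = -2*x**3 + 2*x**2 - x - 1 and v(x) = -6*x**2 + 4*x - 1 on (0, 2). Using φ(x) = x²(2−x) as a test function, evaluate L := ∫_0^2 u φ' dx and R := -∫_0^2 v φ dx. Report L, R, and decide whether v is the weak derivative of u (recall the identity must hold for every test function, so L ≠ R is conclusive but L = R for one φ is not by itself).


LHS = 116/15, RHS = 116/15. Yes, v = u' weakly.

u(x) = -2*x**3 + 2*x**2 - x - 1, classical derivative u'(x) = -6*x**2 + 4*x - 1.
φ(x) = x²(2−x), so φ'(x) = x*(4 - 3*x).
Note φ(0) = φ(2) = 0, so the boundary term u·φ vanishes.
LHS = ∫_0^2 u(x) φ'(x) dx = ∫_0^2 (6*x^5 - 14*x^4 + 11*x^3 - x^2 - 4*x) dx. Term by term:
  ∫_0^2 6*x^5 dx = 64;  ∫_0^2 -14*x^4 dx = -448/5;  ∫_0^2 11*x^3 dx = 44;
  ∫_0^2 -x^2 dx = -8/3;  ∫_0^2 -4*x dx = -8.
Sum: 64 − 448/5 + 44 − 8/3 − 8 = 116/15.
So LHS = 116/15.
∫_0^2 v(x) φ(x) dx = ∫_0^2 (6*x^5 - 16*x^4 + 9*x^3 - 2*x^2) dx. Term by term:
  ∫_0^2 6*x^5 dx = 64;  ∫_0^2 -16*x^4 dx = -512/5;  ∫_0^2 9*x^3 dx = 36;
  ∫_0^2 -2*x^2 dx = -16/3.
Sum: 64 − 512/5 + 36 − 16/3 = -116/15.
So RHS = -∫_0^2 v(x) φ(x) dx = 116/15.
LHS = RHS, so the identity holds for this test φ.
Moreover u is smooth here and v(x) = u'(x) = -6*x**2 + 4*x - 1 pointwise, so the identity holds for every test function. Hence v is the weak derivative of u.


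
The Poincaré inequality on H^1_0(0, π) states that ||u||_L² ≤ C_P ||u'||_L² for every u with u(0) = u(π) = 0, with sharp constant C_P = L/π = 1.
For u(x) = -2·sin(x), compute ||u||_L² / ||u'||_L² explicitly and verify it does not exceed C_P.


||u||_L² / ||u'||_L² = 1 = C_P.

u(x) = -2·sin(x), so u'(x) = -2*cos(x).
Writing u(x) = A·sin(kπx/L) with A = -2 and k = 1, use ∫_0^L sin²(kπx/L) dx = L/2 and ∫_0^L cos²(kπx/L) dx = L/2.
u² = 4·sin²(x) and (u')² = 4·cos²(x), and each of sin², cos² integrates to L/2 = π/2 over (0, π).
∫_0^π u² dx = 2*π, so ||u||_L² = sqrt(2)*sqrt(π).
∫_0^π (u')² dx = 2*π, so ||u'||_L² = sqrt(2)*sqrt(π).
Ratio ||u||_L² / ||u'||_L² = 1.
Sharp Poincaré constant on H^1_0(0, π) is C_P = L/π = 1, achieved by sin(x).
This is the k = 1 eigenfunction (up to amplitude), so the ratio equals the sharp Poincaré constant exactly.


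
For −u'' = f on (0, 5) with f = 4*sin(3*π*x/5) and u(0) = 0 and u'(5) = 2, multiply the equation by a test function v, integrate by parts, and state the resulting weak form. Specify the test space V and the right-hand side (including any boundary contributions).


V = {v ∈ H^1(0, 5) : v(0) = 0} (test functions vanish at x = 0 where u is specified); weak form: ∫_0^5 u'v' dx = ∫_0^5 (4*sin(3*π*x/5)) v dx + 2·v(5) for all v ∈ V.

Multiply both sides by a test function v and integrate from 0 to 5:
  ∫_0^5 −u''(x) v(x) dx = ∫_0^5 f(x) v(x) dx.
Integrate the LHS by parts once:
  ∫_0^5 −u'' v dx = −[u'(x) v(x)]_0^5 + ∫_0^5 u'(x) v'(x) dx.
Thus ∫_0^5 u'(x) v'(x) dx = ∫_0^5 f(x) v(x) dx + [u'(x) v(x)]_0^5.
Choose V so that boundary terms are either known or forced to vanish.
Mixed BC: u(0) = 0 (Dirichlet) and u'(5) = 2 (Neumann). Define V = {v ∈ H^1(0, 5) : v(0) = 0}. Then [u' v]_0^5 = u'(5)·v(5) − u'(0)·0 = 2·v(5).
Weak formulation: find u (satisfying any essential BC) such that ∫_0^5 u'(x) v'(x) dx = ∫_0^5 f v dx + 2·v(5) for all v ∈ V (Dirichlet at 0 absorbed into V; Neumann datum at x = 5 contributes the boundary term).
Substituting f(x) = 4*sin(3*π*x/5), the right-hand side is ∫_0^5 (4*sin(3*π*x/5)) v dx + 2·v(5).


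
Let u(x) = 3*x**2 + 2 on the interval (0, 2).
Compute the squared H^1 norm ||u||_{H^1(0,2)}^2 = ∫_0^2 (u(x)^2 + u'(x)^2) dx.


||u||_{H^1}^2 = 968/5

The H^1 norm (squared) on an interval (0, L) is
  ||u||_{H^1}^2 = ∫_0^L u(x)^2 dx + ∫_0^L u'(x)^2 dx.
Compute u'(x) = 6*x.
Then u(x)^2 = 9*x**4 + 12*x**2 + 4 and u'(x)^2 = 36*x**2.
Integrate each monomial from 0 to 2 using ∫_0^2 c·x^n dx = c·2^(n+1)/(n+1):
  ∫_0^2 u(x)^2 dx = ∫_0^2 (9*x^4 + 12*x^2 + 4) dx. Term by term:
    ∫_0^2 9*x^4 dx = 288/5;  ∫_0^2 12*x^2 dx = 32;  ∫_0^2 4 dx = 8.
  Sum: 288/5 + 32 + 8 = 488/5.
  ∫_0^2 u'(x)^2 dx = ∫_0^2 (36*x^2) dx. Term by term:
    ∫_0^2 36*x^2 dx = 96.
Adding: ||u||_{H^1}^2 = 488/5 + 96 = 968/5.


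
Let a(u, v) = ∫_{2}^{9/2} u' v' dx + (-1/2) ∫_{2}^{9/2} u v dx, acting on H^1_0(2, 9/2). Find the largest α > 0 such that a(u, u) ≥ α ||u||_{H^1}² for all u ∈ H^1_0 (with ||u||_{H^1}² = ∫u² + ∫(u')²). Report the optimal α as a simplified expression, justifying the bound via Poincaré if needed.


α = (-25 + 8*π^2)/(2*(25 + 4*π^2))

Coercivity of a(·,·) on H^1_0(2, 9/2) means a(u, u) ≥ α ||u||_{H^1}² for every u ∈ H^1_0.
The interval has length L = 5/2, and Poincaré/coercivity depend only on L. Here a(u, u) = ∫(u')² + (-1/2)·∫u².
Here c = -1/2 < 0 with |c| < (π/L)² = 4*π^2/25, so coercivity still holds. The condition a(u,u) ≥ α||u||_{H^1}² reads (1−α)∫(u')² ≥ (α−c)∫u². Any admissible α is ≤ 1 (rapidly oscillating u have ∫u²/∫(u')² → 0), and α = 1 would force 0 ≥ (1−c)∫u², impossible since c < 1; so 1−α > 0. By the sharp Poincaré inequality on H^1_0 of an interval of length L, ∫(u')² ≥ (π/L)²∫u² with equality for the first sine mode sin(π(x−x₀)/L) (x₀ the left endpoint), so the inequality holds for all u iff (1−α)(π/L)² ≥ α − c, i.e. α ≤ ((π/L)² + c)/((π/L)² + 1) = (1 + c(L/π)²)/(1 + (L/π)²). (Direct route, valid since c ≤ 0: Poincaré gives c∫u² ≥ c(L/π)²∫(u')², so a(u,u) ≥ (1 + c(L/π)²)∫(u')², while ||u||_{H^1}² ≤ (1 + (L/π)²)∫(u')²; dividing yields the same α.) With (π/L)² = 4*π^2/25 and c = -1/2, the largest admissible constant is α = ((π/L)² + c)/((π/L)² + 1).
Simplifying, α = (-25 + 8*π^2)/(2*(25 + 4*π^2)).


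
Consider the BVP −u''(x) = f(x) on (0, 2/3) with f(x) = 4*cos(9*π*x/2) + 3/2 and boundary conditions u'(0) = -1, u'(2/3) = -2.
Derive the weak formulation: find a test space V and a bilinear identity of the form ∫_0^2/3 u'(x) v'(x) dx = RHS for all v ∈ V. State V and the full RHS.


V = H^1(0, 2/3) (v unrestricted at boundary; u is determined up to an additive constant); weak form: ∫_0^2/3 u'v' dx = ∫_0^2/3 (4*cos(9*π*x/2) + 3/2) v dx − 2·v(2/3) + v(0) for all v ∈ V.

Multiply both sides by a test function v and integrate from 0 to 2/3:
  ∫_0^2/3 −u''(x) v(x) dx = ∫_0^2/3 f(x) v(x) dx.
Integrate the LHS by parts once:
  ∫_0^2/3 −u'' v dx = −[u'(x) v(x)]_0^2/3 + ∫_0^2/3 u'(x) v'(x) dx.
Thus ∫_0^2/3 u'(x) v'(x) dx = ∫_0^2/3 f(x) v(x) dx + [u'(x) v(x)]_0^2/3.
Choose V so that boundary terms are either known or forced to vanish.
u has inhomogeneous Neumann u'(0) = -1, u'(2/3) = -2. [u' v]_0^2/3 = (-2)·v(2/3) − (-1)·v(0) = − 2·v(2/3) + v(0). Take V = H^1(0, 2/3); boundary term becomes part of RHS.
Weak formulation: find u (satisfying any essential BC) such that ∫_0^2/3 u'(x) v'(x) dx = ∫_0^2/3 f v dx − 2·v(2/3) + v(0) for all v ∈ V (Neumann data are natural BCs: they enter the RHS as boundary terms).
Substituting f(x) = 4*cos(9*π*x/2) + 3/2, the right-hand side is ∫_0^2/3 (4*cos(9*π*x/2) + 3/2) v dx − 2·v(2/3) + v(0).
Compatibility check (pure Neumann): taking v ≡ 1 ∈ V gives 0 = ∫_0^2/3 f dx + (-2) − (-1), i.e. ∫_0^2/3 f dx must equal u'(0) − u'(2/3) = 1. Indeed ∫_0^2/3 (4*cos(9*π*x/2) + 3/2) dx = 1, so the data are compatible. The solution is then unique only up to an additive constant (fix it e.g. by requiring ∫_0^2/3 u dx = 0).


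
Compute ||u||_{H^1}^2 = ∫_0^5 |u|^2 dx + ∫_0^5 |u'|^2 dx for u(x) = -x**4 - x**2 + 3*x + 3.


||u||_{H^1}^2 = 51020665/126

The H^1 norm (squared) on an interval (0, L) is
  ||u||_{H^1}^2 = ∫_0^L u(x)^2 dx + ∫_0^L u'(x)^2 dx.
Compute u'(x) = -4*x**3 - 2*x + 3.
Then u(x)^2 = x**8 + 2*x**6 - 6*x**5 - 5*x**4 - 6*x**3 + 3*x**2 + 18*x + 9 and u'(x)^2 = 16*x**6 + 16*x**4 - 24*x**3 + 4*x**2 - 12*x + 9.
Integrate each monomial from 0 to 5 using ∫_0^5 c·x^n dx = c·5^(n+1)/(n+1):
  ∫_0^5 u(x)^2 dx = ∫_0^5 (x^8 + 2*x^6 - 6*x^5 - 5*x^4 - 6*x^3 + 3*x^2 + 18*x + 9) dx. Term by term:
    ∫_0^5 x^8 dx = 1953125/9;  ∫_0^5 2*x^6 dx = 156250/7;  ∫_0^5 -6*x^5 dx = -15625;
    ∫_0^5 -5*x^4 dx = -3125;  ∫_0^5 -6*x^3 dx = -1875/2;  ∫_0^5 3*x^2 dx = 125;
    ∫_0^5 18*x dx = 225;  ∫_0^5 9 dx = 45.
  Sum: 1953125/9 + 156250/7 − 15625 − 3125 − 1875/2 + 125 + 225 + 45 = 27725395/126.
  ∫_0^5 u'(x)^2 dx = ∫_0^5 (16*x^6 + 16*x^4 - 24*x^3 + 4*x^2 - 12*x + 9) dx. Term by term:
    ∫_0^5 16*x^6 dx = 1250000/7;  ∫_0^5 16*x^4 dx = 10000;  ∫_0^5 -24*x^3 dx = -3750;
    ∫_0^5 4*x^2 dx = 500/3;  ∫_0^5 -12*x dx = -150;  ∫_0^5 9 dx = 45.
  Sum: 1250000/7 + 10000 − 3750 + 500/3 − 150 + 45 = 3882545/21.
Adding: ||u||_{H^1}^2 = 27725395/126 + 3882545/21 = 51020665/126.
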